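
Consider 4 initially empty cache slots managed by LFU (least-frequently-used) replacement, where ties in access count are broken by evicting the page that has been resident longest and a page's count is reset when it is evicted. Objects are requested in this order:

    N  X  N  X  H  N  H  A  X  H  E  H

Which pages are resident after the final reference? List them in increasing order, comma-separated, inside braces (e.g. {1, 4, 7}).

{E, H, N, X}

N -> fault, frames [N]
X -> fault, frames [N, X]
N -> hit
X -> hit
H -> fault, frames [N, X, H]
N -> hit
H -> hit
A -> fault, frames [N, X, H, A]
X -> hit
H -> hit
E -> fault, evict A, frames [N, X, H, E]
H -> hit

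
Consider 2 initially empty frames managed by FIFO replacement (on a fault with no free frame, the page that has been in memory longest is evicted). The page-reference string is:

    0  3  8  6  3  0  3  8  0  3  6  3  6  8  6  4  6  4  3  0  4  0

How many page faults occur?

0 -> fault, frames {0}
3 -> fault, frames {0,3}
8 -> fault, evict 0, frames {3,8}
6 -> fault, evict 3, frames {8,6}
3 -> fault, evict 8, frames {6,3}
0 -> fault, evict 6, frames {3,0}
3 -> hit
8 -> fault, evict 3, frames {0,8}
0 -> hit
3 -> fault, evict 0, frames {8,3}
6 -> fault, evict 8, frames {3,6}
3 -> hit
6 -> hit
8 -> fault, evict 3, frames {6,8}
6 -> hit
4 -> fault, evict 6, frames {8,4}
6 -> fault, evict 8, frames {4,6}
4 -> hit
3 -> fault, evict 4, frames {6,3}
0 -> fault, evict 6, frames {3,0}
4 -> fault, evict 3, frames {0,4}
0 -> hit
Page faults: 15.

15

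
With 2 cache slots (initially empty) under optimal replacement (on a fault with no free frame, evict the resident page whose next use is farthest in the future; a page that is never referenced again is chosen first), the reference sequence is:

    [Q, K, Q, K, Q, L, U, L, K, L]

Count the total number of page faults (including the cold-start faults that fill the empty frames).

5

Q → miss, frames [Q]
K → miss, frames [Q, K]
Q → hit
K → hit
Q → hit
L → miss, evict Q, frames [K, L]
U → miss, evict K, frames [L, U]
L → hit
K → miss, evict U, frames [L, K]
L → hit
Page faults: 5.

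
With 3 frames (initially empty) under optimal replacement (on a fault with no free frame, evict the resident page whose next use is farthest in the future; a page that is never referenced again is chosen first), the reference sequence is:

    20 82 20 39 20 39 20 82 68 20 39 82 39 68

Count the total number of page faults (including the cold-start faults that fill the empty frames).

20 -> fault, frames [20]
82 -> fault, frames [20, 82]
20 -> hit
39 -> fault, frames [20, 82, 39]
20 -> hit
39 -> hit
20 -> hit
82 -> hit
68 -> fault, evict 82, frames [20, 39, 68]
20 -> hit
39 -> hit
82 -> fault, evict 20, frames [39, 68, 82]
39 -> hit
68 -> hit
Page faults: 5.

5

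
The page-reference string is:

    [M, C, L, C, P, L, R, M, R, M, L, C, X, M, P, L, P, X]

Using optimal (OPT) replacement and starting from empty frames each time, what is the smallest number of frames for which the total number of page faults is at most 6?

5

f=1: 18 faults
f=2: 12 faults
f=3: 8 faults
f=4: 7 faults
f=5: 6 faults
f=6: 6 faults
Smallest f with faults ≤ 6 is 5.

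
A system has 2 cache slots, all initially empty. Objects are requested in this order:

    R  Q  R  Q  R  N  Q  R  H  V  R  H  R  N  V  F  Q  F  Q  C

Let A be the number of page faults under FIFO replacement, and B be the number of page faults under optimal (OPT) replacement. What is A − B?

1

Under FIFO: F F . . . F . F F F F F . F F F F . . F → 13 faults.
Under OPT: F F . . . F . F F F . F . F F F F . . F → 12 faults.
A − B = 13 − 12 = 1.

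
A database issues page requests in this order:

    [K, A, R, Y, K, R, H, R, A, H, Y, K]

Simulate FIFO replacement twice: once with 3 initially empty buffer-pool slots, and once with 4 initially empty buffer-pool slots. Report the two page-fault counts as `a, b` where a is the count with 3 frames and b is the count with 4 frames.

10, 6

3 frames: F F F F F . F F F . F F → 10 faults.
4 frames: F F F F . . F . . . . F → 6 faults.
6 < 10: adding a frame reduced faults, as is typical.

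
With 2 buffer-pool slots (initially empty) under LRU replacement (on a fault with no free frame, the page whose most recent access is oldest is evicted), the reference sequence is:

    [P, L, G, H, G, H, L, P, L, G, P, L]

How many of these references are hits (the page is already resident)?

3

P -> fault, frames {P}
L -> fault, frames {P,L}
G -> fault, evict P, frames {L,G}
H -> fault, evict L, frames {G,H}
G -> hit
H -> hit
L -> fault, evict G, frames {H,L}
P -> fault, evict H, frames {L,P}
L -> hit
G -> fault, evict P, frames {L,G}
P -> fault, evict L, frames {G,P}
L -> fault, evict G, frames {P,L}
Hits: 3.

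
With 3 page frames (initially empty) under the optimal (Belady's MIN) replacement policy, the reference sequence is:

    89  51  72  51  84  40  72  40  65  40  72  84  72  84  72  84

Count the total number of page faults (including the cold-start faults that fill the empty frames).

7

89 -> miss, frames (89)
51 -> miss, frames (89 51)
72 -> miss, frames (89 51 72)
51 -> hit
84 -> miss, evict 51, frames (89 72 84)
40 -> miss, evict 89, frames (72 84 40)
72 -> hit
40 -> hit
65 -> miss, evict 84, frames (72 40 65)
40 -> hit
72 -> hit
84 -> miss, evict 65, frames (72 40 84)
72 -> hit
84 -> hit
72 -> hit
84 -> hit
Page faults: 7.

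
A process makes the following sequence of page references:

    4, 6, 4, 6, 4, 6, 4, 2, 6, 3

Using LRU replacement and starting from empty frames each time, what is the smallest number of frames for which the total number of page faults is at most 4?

3

f=1: 10 faults
f=2: 5 faults
f=3: 4 faults
f=4: 4 faults
Smallest f with faults ≤ 4 is 3.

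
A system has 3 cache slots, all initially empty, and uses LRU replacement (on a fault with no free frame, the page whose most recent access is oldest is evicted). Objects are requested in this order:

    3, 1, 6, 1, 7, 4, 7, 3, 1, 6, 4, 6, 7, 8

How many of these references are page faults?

3 → fault, frames {3}
1 → fault, frames {3,1}
6 → fault, frames {3,1,6}
1 → hit
7 → fault, evict 3, frames {6,1,7}
4 → fault, evict 6, frames {1,7,4}
7 → hit
3 → fault, evict 1, frames {4,7,3}
1 → fault, evict 4, frames {7,3,1}
6 → fault, evict 7, frames {3,1,6}
4 → fault, evict 3, frames {1,6,4}
6 → hit
7 → fault, evict 1, frames {4,6,7}
8 → fault, evict 4, frames {6,7,8}
Page faults: 11.

11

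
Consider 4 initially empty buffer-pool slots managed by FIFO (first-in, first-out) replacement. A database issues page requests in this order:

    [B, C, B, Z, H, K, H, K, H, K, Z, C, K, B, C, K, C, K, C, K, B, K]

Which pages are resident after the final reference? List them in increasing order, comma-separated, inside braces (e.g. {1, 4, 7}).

{B, C, H, K}

B → miss, frames [B]
C → miss, frames [B, C]
B → hit
Z → miss, frames [B, C, Z]
H → miss, frames [B, C, Z, H]
K → miss, evict B, frames [C, Z, H, K]
H → hit
K → hit
H → hit
K → hit
Z → hit
C → hit
K → hit
B → miss, evict C, frames [Z, H, K, B]
C → miss, evict Z, frames [H, K, B, C]
K → hit
C → hit
K → hit
C → hit
K → hit
B → hit
K → hit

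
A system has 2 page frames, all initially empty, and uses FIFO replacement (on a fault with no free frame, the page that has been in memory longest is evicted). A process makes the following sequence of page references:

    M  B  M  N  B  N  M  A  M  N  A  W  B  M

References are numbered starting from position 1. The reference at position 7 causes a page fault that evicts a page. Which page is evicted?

pos 1: M → miss, frames [M]
pos 2: B → miss, frames [M, B]
pos 3: M → hit
pos 4: N → miss, evict M, frames [B, N]
pos 5: B → hit
pos 6: N → hit
pos 7: M → miss, evict B, frames [N, M]
At position 7, page B is evicted.

B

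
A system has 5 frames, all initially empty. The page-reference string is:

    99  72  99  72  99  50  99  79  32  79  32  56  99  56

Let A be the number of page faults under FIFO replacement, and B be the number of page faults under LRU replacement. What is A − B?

1

Under FIFO: F F . . . F . F F . . F F . → 7 faults.
Under LRU: F F . . . F . F F . . F . . → 6 faults.
A − B = 7 − 6 = 1.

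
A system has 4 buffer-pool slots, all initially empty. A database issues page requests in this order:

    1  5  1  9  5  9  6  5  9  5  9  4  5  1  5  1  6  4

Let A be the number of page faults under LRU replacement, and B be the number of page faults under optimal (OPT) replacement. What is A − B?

Under LRU: F F . F . . F . . . . F . F . . F . → 7 faults.
Under OPT: F F . F . . F . . . . F . . . . . . → 5 faults.
A − B = 7 − 5 = 2.

2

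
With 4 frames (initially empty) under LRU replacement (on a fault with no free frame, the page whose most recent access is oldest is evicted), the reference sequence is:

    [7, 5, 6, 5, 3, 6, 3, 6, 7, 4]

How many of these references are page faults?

5

7 → miss, frames [7]
5 → miss, frames [7, 5]
6 → miss, frames [7, 5, 6]
5 → hit
3 → miss, frames [7, 6, 5, 3]
6 → hit
3 → hit
6 → hit
7 → hit
4 → miss, evict 5, frames [3, 6, 7, 4]
Page faults: 5.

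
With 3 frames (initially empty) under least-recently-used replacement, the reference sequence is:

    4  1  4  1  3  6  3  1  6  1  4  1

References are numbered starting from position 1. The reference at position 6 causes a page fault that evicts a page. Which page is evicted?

4

pos 1: 4: fault, frames [4]
pos 2: 1: fault, frames [4, 1]
pos 3: 4: hit
pos 4: 1: hit
pos 5: 3: fault, frames [4, 1, 3]
pos 6: 6: fault, evict 4, frames [1, 3, 6]
At position 6, page 4 is evicted.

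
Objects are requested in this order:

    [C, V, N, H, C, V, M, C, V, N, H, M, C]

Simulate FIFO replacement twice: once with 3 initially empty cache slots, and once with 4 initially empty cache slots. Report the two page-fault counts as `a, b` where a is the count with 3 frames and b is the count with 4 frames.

3 frames: F F F F F F F . . F F . F → 10 faults.
4 frames: F F F F . . F F F F F F F → 11 faults.
11 > 10: adding a frame increased faults — Belady's anomaly.

10, 11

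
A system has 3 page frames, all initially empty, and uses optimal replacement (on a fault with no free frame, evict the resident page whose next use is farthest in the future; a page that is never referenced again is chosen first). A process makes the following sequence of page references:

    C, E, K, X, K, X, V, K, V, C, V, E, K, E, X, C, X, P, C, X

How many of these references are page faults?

C → fault, frames (C)
E → fault, frames (C E)
K → fault, frames (C E K)
X → fault, evict E, frames (C K X)
K → hit
X → hit
V → fault, evict X, frames (C K V)
K → hit
V → hit
C → hit
V → hit
E → fault, evict V, frames (C K E)
K → hit
E → hit
X → fault, evict E, frames (C K X)
C → hit
X → hit
P → fault, evict K, frames (C X P)
C → hit
X → hit
Page faults: 8.

8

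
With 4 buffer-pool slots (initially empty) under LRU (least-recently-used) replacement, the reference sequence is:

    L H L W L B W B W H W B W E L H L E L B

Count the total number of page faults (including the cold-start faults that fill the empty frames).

L → miss, frames (L)
H → miss, frames (L H)
L → hit
W → miss, frames (H L W)
L → hit
B → miss, frames (H W L B)
W → hit
B → hit
W → hit
H → hit
W → hit
B → hit
W → hit
E → miss, evict L, frames (H B W E)
L → miss, evict H, frames (B W E L)
H → miss, evict B, frames (W E L H)
L → hit
E → hit
L → hit
B → miss, evict W, frames (H E L B)
Page faults: 8.

8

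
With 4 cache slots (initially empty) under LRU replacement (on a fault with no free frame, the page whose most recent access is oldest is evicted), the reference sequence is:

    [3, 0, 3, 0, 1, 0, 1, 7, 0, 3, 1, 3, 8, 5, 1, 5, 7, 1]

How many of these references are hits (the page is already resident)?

3 → fault, frames (3)
0 → fault, frames (3 0)
3 → hit
0 → hit
1 → fault, frames (3 0 1)
0 → hit
1 → hit
7 → fault, frames (3 0 1 7)
0 → hit
3 → hit
1 → hit
3 → hit
8 → fault, evict 7, frames (0 1 3 8)
5 → fault, evict 0, frames (1 3 8 5)
1 → hit
5 → hit
7 → fault, evict 3, frames (8 1 5 7)
1 → hit
Hits: 11.

11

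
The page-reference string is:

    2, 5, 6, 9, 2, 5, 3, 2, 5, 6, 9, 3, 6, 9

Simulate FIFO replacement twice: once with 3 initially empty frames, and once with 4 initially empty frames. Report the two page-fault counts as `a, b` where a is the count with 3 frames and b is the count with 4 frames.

3 frames: F F F F F F F . . F F . . . → 9 faults.
4 frames: F F F F . . F F F F F F . . → 10 faults.
10 > 9: adding a frame increased faults — Belady's anomaly.

9, 10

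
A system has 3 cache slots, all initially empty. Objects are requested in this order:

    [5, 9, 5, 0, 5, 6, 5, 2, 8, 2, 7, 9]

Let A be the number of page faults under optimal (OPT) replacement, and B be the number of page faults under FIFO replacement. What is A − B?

Under OPT: F F . F . F . F F . F . → 7 faults.
Under FIFO: F F . F . F F F F . F F → 9 faults.
A − B = 7 − 9 = -2.

-2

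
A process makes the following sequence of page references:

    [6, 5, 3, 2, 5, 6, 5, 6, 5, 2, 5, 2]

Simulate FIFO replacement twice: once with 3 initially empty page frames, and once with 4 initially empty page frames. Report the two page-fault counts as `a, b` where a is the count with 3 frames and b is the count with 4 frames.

3 frames: F F F F . F F . . . . . → 6 faults.
4 frames: F F F F . . . . . . . . → 4 faults.
4 < 6: adding a frame reduced faults, as is typical.

6, 4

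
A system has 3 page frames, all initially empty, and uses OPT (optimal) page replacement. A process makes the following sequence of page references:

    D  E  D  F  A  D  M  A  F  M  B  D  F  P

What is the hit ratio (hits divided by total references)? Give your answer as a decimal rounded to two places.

0.43

D → fault, frames {D}
E → fault, frames {D,E}
D → hit
F → fault, frames {D,E,F}
A → fault, evict E, frames {D,F,A}
D → hit
M → fault, evict D, frames {F,A,M}
A → hit
F → hit
M → hit
B → fault, evict M, frames {F,A,B}
D → fault, evict B, frames {F,A,D}
F → hit
P → fault, evict D, frames {F,A,P}
Hits: 6 of 14 references → 6/14 = 0.4286.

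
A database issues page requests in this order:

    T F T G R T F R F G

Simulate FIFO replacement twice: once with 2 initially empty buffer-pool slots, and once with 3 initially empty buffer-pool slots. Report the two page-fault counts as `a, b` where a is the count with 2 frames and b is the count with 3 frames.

8, 7

2 frames: F F . F F F F F . F → 8 faults.
3 frames: F F . F F F F . . F → 7 faults.
7 < 8: adding a frame reduced faults, as is typical.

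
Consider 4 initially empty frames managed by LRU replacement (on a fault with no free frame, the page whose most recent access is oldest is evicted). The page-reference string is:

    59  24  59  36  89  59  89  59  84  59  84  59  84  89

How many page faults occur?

5

59: fault, frames [59]
24: fault, frames [59, 24]
59: hit
36: fault, frames [24, 59, 36]
89: fault, frames [24, 59, 36, 89]
59: hit
89: hit
59: hit
84: fault, evict 24, frames [36, 89, 59, 84]
59: hit
84: hit
59: hit
84: hit
89: hit
Page faults: 5.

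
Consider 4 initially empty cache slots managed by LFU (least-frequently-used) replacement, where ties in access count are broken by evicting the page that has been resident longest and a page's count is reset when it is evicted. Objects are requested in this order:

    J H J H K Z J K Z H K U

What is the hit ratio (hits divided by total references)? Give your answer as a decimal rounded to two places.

J → fault, frames {J}
H → fault, frames {J,H}
J → hit
H → hit
K → fault, frames {J,H,K}
Z → fault, frames {J,H,K,Z}
J → hit
K → hit
Z → hit
H → hit
K → hit
U → fault, evict Z, frames {J,H,K,U}
Hits: 7 of 12 references → 7/12 = 0.5833.

0.58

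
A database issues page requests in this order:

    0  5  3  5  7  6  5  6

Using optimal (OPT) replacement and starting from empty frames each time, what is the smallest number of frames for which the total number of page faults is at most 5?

f=1: 8 faults
f=2: 5 faults
f=3: 5 faults
f=4: 5 faults
f=5: 5 faults
Smallest f with faults ≤ 5 is 2.

2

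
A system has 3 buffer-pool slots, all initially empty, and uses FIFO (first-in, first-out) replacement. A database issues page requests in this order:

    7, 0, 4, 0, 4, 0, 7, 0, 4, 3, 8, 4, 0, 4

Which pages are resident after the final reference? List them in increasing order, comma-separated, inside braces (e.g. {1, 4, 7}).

{0, 4, 8}

7 → miss, frames (7)
0 → miss, frames (7 0)
4 → miss, frames (7 0 4)
0 → hit
4 → hit
0 → hit
7 → hit
0 → hit
4 → hit
3 → miss, evict 7, frames (0 4 3)
8 → miss, evict 0, frames (4 3 8)
4 → hit
0 → miss, evict 4, frames (3 8 0)
4 → miss, evict 3, frames (8 0 4)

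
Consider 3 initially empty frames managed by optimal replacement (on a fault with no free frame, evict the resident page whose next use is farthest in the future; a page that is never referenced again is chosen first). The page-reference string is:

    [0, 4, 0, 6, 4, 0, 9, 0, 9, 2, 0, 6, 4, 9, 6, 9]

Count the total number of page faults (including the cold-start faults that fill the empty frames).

0 → miss, frames (0)
4 → miss, frames (0 4)
0 → hit
6 → miss, frames (0 4 6)
4 → hit
0 → hit
9 → miss, evict 4, frames (0 6 9)
0 → hit
9 → hit
2 → miss, evict 9, frames (0 6 2)
0 → hit
6 → hit
4 → miss, evict 2, frames (0 6 4)
9 → miss, evict 4, frames (0 6 9)
6 → hit
9 → hit
Page faults: 7.

7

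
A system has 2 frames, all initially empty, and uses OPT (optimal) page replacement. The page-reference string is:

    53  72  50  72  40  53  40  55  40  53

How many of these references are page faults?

7

53: fault, frames [53]
72: fault, frames [53, 72]
50: fault, evict 53, frames [72, 50]
72: hit
40: fault, evict 50, frames [72, 40]
53: fault, evict 72, frames [40, 53]
40: hit
55: fault, evict 53, frames [40, 55]
40: hit
53: fault, evict 55, frames [40, 53]
Page faults: 7.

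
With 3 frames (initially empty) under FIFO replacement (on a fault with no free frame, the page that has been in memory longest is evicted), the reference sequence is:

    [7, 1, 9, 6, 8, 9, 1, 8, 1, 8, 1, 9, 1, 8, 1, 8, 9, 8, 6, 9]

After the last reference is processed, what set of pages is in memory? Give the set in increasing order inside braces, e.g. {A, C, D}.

{1, 6, 9}

7: fault, frames {7}
1: fault, frames {7,1}
9: fault, frames {7,1,9}
6: fault, evict 7, frames {1,9,6}
8: fault, evict 1, frames {9,6,8}
9: hit
1: fault, evict 9, frames {6,8,1}
8: hit
1: hit
8: hit
1: hit
9: fault, evict 6, frames {8,1,9}
1: hit
8: hit
1: hit
8: hit
9: hit
8: hit
6: fault, evict 8, frames {1,9,6}
9: hit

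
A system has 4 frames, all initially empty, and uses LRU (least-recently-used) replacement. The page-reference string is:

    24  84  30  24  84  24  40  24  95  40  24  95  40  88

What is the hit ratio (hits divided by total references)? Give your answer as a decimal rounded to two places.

24 -> miss, frames (24)
84 -> miss, frames (24 84)
30 -> miss, frames (24 84 30)
24 -> hit
84 -> hit
24 -> hit
40 -> miss, frames (30 84 24 40)
24 -> hit
95 -> miss, evict 30, frames (84 40 24 95)
40 -> hit
24 -> hit
95 -> hit
40 -> hit
88 -> miss, evict 84, frames (24 95 40 88)
Hits: 8 of 14 references → 8/14 = 0.5714.

0.57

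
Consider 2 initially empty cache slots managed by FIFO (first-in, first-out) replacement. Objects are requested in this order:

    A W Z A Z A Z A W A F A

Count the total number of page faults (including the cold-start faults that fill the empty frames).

A → miss, frames {A}
W → miss, frames {A,W}
Z → miss, evict A, frames {W,Z}
A → miss, evict W, frames {Z,A}
Z → hit
A → hit
Z → hit
A → hit
W → miss, evict Z, frames {A,W}
A → hit
F → miss, evict A, frames {W,F}
A → miss, evict W, frames {F,A}
Page faults: 7.

7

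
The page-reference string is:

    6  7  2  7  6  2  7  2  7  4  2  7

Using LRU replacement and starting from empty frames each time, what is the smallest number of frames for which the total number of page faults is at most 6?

f=1: 12 faults
f=2: 9 faults
f=3: 4 faults
f=4: 4 faults
Smallest f with faults ≤ 6 is 3.

3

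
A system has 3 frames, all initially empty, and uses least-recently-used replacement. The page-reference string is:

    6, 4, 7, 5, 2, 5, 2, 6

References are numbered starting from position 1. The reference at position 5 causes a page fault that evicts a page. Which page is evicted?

4

pos 1: 6 -> fault, frames [6]
pos 2: 4 -> fault, frames [6, 4]
pos 3: 7 -> fault, frames [6, 4, 7]
pos 4: 5 -> fault, evict 6, frames [4, 7, 5]
pos 5: 2 -> fault, evict 4, frames [7, 5, 2]
At position 5, page 4 is evicted.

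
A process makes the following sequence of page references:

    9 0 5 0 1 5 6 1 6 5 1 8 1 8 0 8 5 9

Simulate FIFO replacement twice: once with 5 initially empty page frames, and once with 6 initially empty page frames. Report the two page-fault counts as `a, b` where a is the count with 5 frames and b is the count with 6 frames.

7, 6

5 frames: F F F . F . F . . . . F . . . . . F → 7 faults.
6 frames: F F F . F . F . . . . F . . . . . . → 6 faults.
6 < 7: adding a frame reduced faults, as is typical.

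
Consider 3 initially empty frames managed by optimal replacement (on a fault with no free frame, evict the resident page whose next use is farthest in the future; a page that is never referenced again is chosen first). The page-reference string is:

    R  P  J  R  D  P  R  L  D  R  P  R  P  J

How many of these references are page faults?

7

R: miss, frames (R)
P: miss, frames (R P)
J: miss, frames (R P J)
R: hit
D: miss, evict J, frames (R P D)
P: hit
R: hit
L: miss, evict P, frames (R D L)
D: hit
R: hit
P: miss, evict L, frames (R D P)
R: hit
P: hit
J: miss, evict P, frames (R D J)
Page faults: 7.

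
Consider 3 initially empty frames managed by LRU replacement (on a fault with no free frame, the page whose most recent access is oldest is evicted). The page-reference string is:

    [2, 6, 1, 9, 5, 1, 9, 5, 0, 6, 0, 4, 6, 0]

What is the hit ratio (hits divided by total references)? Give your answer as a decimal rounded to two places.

2 → miss, frames (2)
6 → miss, frames (2 6)
1 → miss, frames (2 6 1)
9 → miss, evict 2, frames (6 1 9)
5 → miss, evict 6, frames (1 9 5)
1 → hit
9 → hit
5 → hit
0 → miss, evict 1, frames (9 5 0)
6 → miss, evict 9, frames (5 0 6)
0 → hit
4 → miss, evict 5, frames (6 0 4)
6 → hit
0 → hit
Hits: 6 of 14 references → 6/14 = 0.4286.

0.43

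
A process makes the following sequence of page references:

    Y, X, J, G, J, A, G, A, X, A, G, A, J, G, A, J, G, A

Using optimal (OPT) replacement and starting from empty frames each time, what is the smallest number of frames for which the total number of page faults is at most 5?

f=1: 18 faults
f=2: 10 faults
f=3: 6 faults
f=4: 5 faults
f=5: 5 faults
Smallest f with faults ≤ 5 is 4.

4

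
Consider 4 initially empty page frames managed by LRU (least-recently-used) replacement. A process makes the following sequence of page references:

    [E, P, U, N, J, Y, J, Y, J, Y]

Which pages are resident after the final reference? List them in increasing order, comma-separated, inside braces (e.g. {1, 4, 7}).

E -> fault, frames [E]
P -> fault, frames [E, P]
U -> fault, frames [E, P, U]
N -> fault, frames [E, P, U, N]
J -> fault, evict E, frames [P, U, N, J]
Y -> fault, evict P, frames [U, N, J, Y]
J -> hit
Y -> hit
J -> hit
Y -> hit

{J, N, U, Y}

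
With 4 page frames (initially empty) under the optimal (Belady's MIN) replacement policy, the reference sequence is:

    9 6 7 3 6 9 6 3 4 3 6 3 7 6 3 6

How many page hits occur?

11

9 -> fault, frames [9]
6 -> fault, frames [9, 6]
7 -> fault, frames [9, 6, 7]
3 -> fault, frames [9, 6, 7, 3]
6 -> hit
9 -> hit
6 -> hit
3 -> hit
4 -> fault, evict 9, frames [6, 7, 3, 4]
3 -> hit
6 -> hit
3 -> hit
7 -> hit
6 -> hit
3 -> hit
6 -> hit
Hits: 11.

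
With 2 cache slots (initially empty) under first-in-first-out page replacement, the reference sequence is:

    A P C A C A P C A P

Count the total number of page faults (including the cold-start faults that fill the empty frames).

8

A → miss, frames [A]
P → miss, frames [A, P]
C → miss, evict A, frames [P, C]
A → miss, evict P, frames [C, A]
C → hit
A → hit
P → miss, evict C, frames [A, P]
C → miss, evict A, frames [P, C]
A → miss, evict P, frames [C, A]
P → miss, evict C, frames [A, P]
Page faults: 8.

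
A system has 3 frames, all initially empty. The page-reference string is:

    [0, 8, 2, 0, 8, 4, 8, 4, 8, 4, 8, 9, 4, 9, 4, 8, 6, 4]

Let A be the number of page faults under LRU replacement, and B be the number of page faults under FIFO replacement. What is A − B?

Under LRU: F F F . . F . . . . . F . . . . F . → 6 faults.
Under FIFO: F F F . . F . . . . . F . . . F F F → 8 faults.
A − B = 6 − 8 = -2.

-2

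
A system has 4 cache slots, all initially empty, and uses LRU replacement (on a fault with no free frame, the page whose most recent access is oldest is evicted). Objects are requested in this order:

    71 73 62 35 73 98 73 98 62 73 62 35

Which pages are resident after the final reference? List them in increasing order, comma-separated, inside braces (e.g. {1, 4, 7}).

71 -> fault, frames [71]
73 -> fault, frames [71, 73]
62 -> fault, frames [71, 73, 62]
35 -> fault, frames [71, 73, 62, 35]
73 -> hit
98 -> fault, evict 71, frames [62, 35, 73, 98]
73 -> hit
98 -> hit
62 -> hit
73 -> hit
62 -> hit
35 -> hit

{35, 62, 73, 98}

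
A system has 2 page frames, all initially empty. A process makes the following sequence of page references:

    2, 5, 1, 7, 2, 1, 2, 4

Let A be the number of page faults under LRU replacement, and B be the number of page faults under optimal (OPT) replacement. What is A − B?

1

Under LRU: F F F F F F . F → 7 faults.
Under OPT: F F F F . F . F → 6 faults.
A − B = 7 − 6 = 1.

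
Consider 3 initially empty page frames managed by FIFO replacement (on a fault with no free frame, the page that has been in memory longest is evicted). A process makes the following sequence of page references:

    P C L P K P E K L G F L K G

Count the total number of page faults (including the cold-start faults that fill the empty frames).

P: fault, frames (P)
C: fault, frames (P C)
L: fault, frames (P C L)
P: hit
K: fault, evict P, frames (C L K)
P: fault, evict C, frames (L K P)
E: fault, evict L, frames (K P E)
K: hit
L: fault, evict K, frames (P E L)
G: fault, evict P, frames (E L G)
F: fault, evict E, frames (L G F)
L: hit
K: fault, evict L, frames (G F K)
G: hit
Page faults: 10.

10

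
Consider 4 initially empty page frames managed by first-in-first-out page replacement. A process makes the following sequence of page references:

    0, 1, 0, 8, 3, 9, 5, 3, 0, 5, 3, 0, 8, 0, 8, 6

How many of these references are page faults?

0 -> fault, frames (0)
1 -> fault, frames (0 1)
0 -> hit
8 -> fault, frames (0 1 8)
3 -> fault, frames (0 1 8 3)
9 -> fault, evict 0, frames (1 8 3 9)
5 -> fault, evict 1, frames (8 3 9 5)
3 -> hit
0 -> fault, evict 8, frames (3 9 5 0)
5 -> hit
3 -> hit
0 -> hit
8 -> fault, evict 3, frames (9 5 0 8)
0 -> hit
8 -> hit
6 -> fault, evict 9, frames (5 0 8 6)
Page faults: 9.

9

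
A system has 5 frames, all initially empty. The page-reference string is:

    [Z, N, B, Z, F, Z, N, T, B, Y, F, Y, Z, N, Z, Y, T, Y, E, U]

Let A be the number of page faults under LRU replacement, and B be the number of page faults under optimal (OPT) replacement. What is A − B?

Under LRU: F F F . F . . F . F F . F F . . F . F F → 12 faults.
Under OPT: F F F . F . . F . F . . . . . . . . F F → 8 faults.
A − B = 12 − 8 = 4.

4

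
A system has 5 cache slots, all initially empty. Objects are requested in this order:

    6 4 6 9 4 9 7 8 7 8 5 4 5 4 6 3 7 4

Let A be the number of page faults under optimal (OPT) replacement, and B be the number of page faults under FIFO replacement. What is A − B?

Under OPT: F F . F . . F F . . F . . . . F . . → 7 faults.
Under FIFO: F F . F . . F F . . F . . . F F . F → 9 faults.
A − B = 7 − 9 = -2.

-2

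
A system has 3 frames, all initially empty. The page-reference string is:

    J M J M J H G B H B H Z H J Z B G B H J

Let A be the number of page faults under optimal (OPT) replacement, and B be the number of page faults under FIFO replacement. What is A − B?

Under OPT: F F . . . F F F . . . F . . . F F . . F → 9 faults.
Under FIFO: F F . . . F F F . . . F F F . F F . F F → 12 faults.
A − B = 9 − 12 = -3.

-3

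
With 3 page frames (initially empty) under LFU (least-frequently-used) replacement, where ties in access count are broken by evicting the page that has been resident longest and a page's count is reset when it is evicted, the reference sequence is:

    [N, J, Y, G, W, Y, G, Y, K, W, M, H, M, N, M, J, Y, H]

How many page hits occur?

4

N: fault, frames {N}
J: fault, frames {N,J}
Y: fault, frames {N,J,Y}
G: fault, evict N, frames {J,Y,G}
W: fault, evict J, frames {Y,G,W}
Y: hit
G: hit
Y: hit
K: fault, evict W, frames {Y,G,K}
W: fault, evict K, frames {Y,G,W}
M: fault, evict W, frames {Y,G,M}
H: fault, evict M, frames {Y,G,H}
M: fault, evict H, frames {Y,G,M}
N: fault, evict M, frames {Y,G,N}
M: fault, evict N, frames {Y,G,M}
J: fault, evict M, frames {Y,G,J}
Y: hit
H: fault, evict J, frames {Y,G,H}
Hits: 4.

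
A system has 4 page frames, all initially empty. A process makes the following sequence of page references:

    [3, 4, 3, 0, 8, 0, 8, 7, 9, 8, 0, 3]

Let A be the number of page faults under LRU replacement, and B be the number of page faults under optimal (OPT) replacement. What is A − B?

1

Under LRU: F F . F F . . F F . . F → 7 faults.
Under OPT: F F . F F . . F F . . . → 6 faults.
A − B = 7 − 6 = 1.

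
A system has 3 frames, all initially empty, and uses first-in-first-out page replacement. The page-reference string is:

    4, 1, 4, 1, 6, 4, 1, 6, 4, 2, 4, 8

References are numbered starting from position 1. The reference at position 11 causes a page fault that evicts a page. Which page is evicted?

pos 1: 4 -> miss, frames (4)
pos 2: 1 -> miss, frames (4 1)
pos 3: 4 -> hit
pos 4: 1 -> hit
pos 5: 6 -> miss, frames (4 1 6)
pos 6: 4 -> hit
pos 7: 1 -> hit
pos 8: 6 -> hit
pos 9: 4 -> hit
pos 10: 2 -> miss, evict 4, frames (1 6 2)
pos 11: 4 -> miss, evict 1, frames (6 2 4)
At position 11, page 1 is evicted.

1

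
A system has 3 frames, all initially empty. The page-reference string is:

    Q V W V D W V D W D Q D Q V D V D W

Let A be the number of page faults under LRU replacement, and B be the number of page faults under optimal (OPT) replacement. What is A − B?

1

Under LRU: F F F . F . . . . . F . . F . . . F → 7 faults.
Under OPT: F F F . F . . . . . F . . . . . . F → 6 faults.
A − B = 7 − 6 = 1.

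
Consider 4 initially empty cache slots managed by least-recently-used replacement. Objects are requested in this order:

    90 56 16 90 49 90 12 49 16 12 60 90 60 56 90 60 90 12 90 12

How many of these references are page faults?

90 -> miss, frames {90}
56 -> miss, frames {90,56}
16 -> miss, frames {90,56,16}
90 -> hit
49 -> miss, frames {56,16,90,49}
90 -> hit
12 -> miss, evict 56, frames {16,49,90,12}
49 -> hit
16 -> hit
12 -> hit
60 -> miss, evict 90, frames {49,16,12,60}
90 -> miss, evict 49, frames {16,12,60,90}
60 -> hit
56 -> miss, evict 16, frames {12,90,60,56}
90 -> hit
60 -> hit
90 -> hit
12 -> hit
90 -> hit
12 -> hit
Page faults: 8.

8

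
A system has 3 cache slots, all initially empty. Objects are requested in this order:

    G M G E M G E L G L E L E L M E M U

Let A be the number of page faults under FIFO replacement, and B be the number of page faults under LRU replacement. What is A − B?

2

Under FIFO: F F . F . . . F F . . . . . F F . F → 8 faults.
Under LRU: F F . F . . . F . . . . . . F . . F → 6 faults.
A − B = 8 − 6 = 2.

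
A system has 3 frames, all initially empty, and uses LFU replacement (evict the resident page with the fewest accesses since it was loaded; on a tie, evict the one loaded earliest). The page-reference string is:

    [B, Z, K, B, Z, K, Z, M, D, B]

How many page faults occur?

6

B -> fault, frames [B]
Z -> fault, frames [B, Z]
K -> fault, frames [B, Z, K]
B -> hit
Z -> hit
K -> hit
Z -> hit
M -> fault, evict B, frames [Z, K, M]
D -> fault, evict M, frames [Z, K, D]
B -> fault, evict D, frames [Z, K, B]
Page faults: 6.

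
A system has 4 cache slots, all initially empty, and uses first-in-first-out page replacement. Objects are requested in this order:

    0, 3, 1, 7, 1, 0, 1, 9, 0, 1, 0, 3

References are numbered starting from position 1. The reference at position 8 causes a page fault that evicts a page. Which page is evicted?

pos 1: 0 → miss, frames {0}
pos 2: 3 → miss, frames {0,3}
pos 3: 1 → miss, frames {0,3,1}
pos 4: 7 → miss, frames {0,3,1,7}
pos 5: 1 → hit
pos 6: 0 → hit
pos 7: 1 → hit
pos 8: 9 → miss, evict 0, frames {3,1,7,9}
At position 8, page 0 is evicted.

0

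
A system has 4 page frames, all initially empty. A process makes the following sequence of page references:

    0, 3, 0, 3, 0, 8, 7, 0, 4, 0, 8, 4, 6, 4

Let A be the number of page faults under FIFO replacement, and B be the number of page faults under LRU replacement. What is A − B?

Under FIFO: F F . . . F F . F F . . F . → 7 faults.
Under LRU: F F . . . F F . F . . . F . → 6 faults.
A − B = 7 − 6 = 1.

1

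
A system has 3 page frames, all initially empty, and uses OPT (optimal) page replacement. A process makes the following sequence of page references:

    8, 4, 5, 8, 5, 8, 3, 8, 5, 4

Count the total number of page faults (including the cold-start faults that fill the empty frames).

8: fault, frames [8]
4: fault, frames [8, 4]
5: fault, frames [8, 4, 5]
8: hit
5: hit
8: hit
3: fault, evict 4, frames [8, 5, 3]
8: hit
5: hit
4: fault, evict 3, frames [8, 5, 4]
Page faults: 5.

5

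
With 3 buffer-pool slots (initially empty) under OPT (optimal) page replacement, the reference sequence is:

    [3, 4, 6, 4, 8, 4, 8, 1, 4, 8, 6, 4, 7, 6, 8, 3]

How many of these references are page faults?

8

3: miss, frames {3}
4: miss, frames {3,4}
6: miss, frames {3,4,6}
4: hit
8: miss, evict 3, frames {4,6,8}
4: hit
8: hit
1: miss, evict 6, frames {4,8,1}
4: hit
8: hit
6: miss, evict 1, frames {4,8,6}
4: hit
7: miss, evict 4, frames {8,6,7}
6: hit
8: hit
3: miss, evict 7, frames {8,6,3}
Page faults: 8.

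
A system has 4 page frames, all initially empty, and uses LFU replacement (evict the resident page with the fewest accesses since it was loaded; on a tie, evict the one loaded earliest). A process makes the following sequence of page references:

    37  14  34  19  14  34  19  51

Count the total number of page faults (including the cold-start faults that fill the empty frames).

37: fault, frames (37)
14: fault, frames (37 14)
34: fault, frames (37 14 34)
19: fault, frames (37 14 34 19)
14: hit
34: hit
19: hit
51: fault, evict 37, frames (14 34 19 51)
Page faults: 5.

5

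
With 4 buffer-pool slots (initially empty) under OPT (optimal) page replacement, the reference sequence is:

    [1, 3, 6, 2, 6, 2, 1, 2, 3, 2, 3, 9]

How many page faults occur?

1 -> fault, frames (1)
3 -> fault, frames (1 3)
6 -> fault, frames (1 3 6)
2 -> fault, frames (1 3 6 2)
6 -> hit
2 -> hit
1 -> hit
2 -> hit
3 -> hit
2 -> hit
3 -> hit
9 -> fault, evict 2, frames (1 3 6 9)
Page faults: 5.

5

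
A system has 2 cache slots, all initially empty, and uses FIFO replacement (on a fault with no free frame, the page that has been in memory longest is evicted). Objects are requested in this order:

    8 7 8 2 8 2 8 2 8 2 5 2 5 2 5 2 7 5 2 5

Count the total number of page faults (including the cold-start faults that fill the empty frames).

9

8 → fault, frames [8]
7 → fault, frames [8, 7]
8 → hit
2 → fault, evict 8, frames [7, 2]
8 → fault, evict 7, frames [2, 8]
2 → hit
8 → hit
2 → hit
8 → hit
2 → hit
5 → fault, evict 2, frames [8, 5]
2 → fault, evict 8, frames [5, 2]
5 → hit
2 → hit
5 → hit
2 → hit
7 → fault, evict 5, frames [2, 7]
5 → fault, evict 2, frames [7, 5]
2 → fault, evict 7, frames [5, 2]
5 → hit
Page faults: 9.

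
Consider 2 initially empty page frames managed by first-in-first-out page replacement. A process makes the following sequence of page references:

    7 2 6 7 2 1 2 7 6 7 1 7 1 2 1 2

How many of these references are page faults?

12

7 -> fault, frames [7]
2 -> fault, frames [7, 2]
6 -> fault, evict 7, frames [2, 6]
7 -> fault, evict 2, frames [6, 7]
2 -> fault, evict 6, frames [7, 2]
1 -> fault, evict 7, frames [2, 1]
2 -> hit
7 -> fault, evict 2, frames [1, 7]
6 -> fault, evict 1, frames [7, 6]
7 -> hit
1 -> fault, evict 7, frames [6, 1]
7 -> fault, evict 6, frames [1, 7]
1 -> hit
2 -> fault, evict 1, frames [7, 2]
1 -> fault, evict 7, frames [2, 1]
2 -> hit
Page faults: 12.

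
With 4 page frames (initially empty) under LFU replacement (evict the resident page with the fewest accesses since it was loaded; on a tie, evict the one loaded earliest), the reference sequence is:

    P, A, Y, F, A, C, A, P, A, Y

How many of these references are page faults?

7

P -> miss, frames [P]
A -> miss, frames [P, A]
Y -> miss, frames [P, A, Y]
F -> miss, frames [P, A, Y, F]
A -> hit
C -> miss, evict P, frames [A, Y, F, C]
A -> hit
P -> miss, evict Y, frames [A, F, C, P]
A -> hit
Y -> miss, evict F, frames [A, C, P, Y]
Page faults: 7.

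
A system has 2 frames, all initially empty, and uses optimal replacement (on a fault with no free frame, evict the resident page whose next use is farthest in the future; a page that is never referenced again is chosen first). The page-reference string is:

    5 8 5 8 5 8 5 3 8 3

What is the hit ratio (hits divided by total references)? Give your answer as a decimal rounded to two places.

5 -> fault, frames {5}
8 -> fault, frames {5,8}
5 -> hit
8 -> hit
5 -> hit
8 -> hit
5 -> hit
3 -> fault, evict 5, frames {8,3}
8 -> hit
3 -> hit
Hits: 7 of 10 references → 7/10 = 0.7000.

0.70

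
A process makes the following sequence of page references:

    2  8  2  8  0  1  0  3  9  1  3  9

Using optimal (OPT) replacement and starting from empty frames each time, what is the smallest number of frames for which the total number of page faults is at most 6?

f=1: 12 faults
f=2: 7 faults
f=3: 6 faults
f=4: 6 faults
f=5: 6 faults
f=6: 6 faults
Smallest f with faults ≤ 6 is 3.

3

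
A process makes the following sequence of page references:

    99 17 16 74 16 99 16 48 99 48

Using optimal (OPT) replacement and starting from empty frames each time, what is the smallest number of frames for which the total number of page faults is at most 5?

3

f=1: 10 faults
f=2: 6 faults
f=3: 5 faults
f=4: 5 faults
f=5: 5 faults
Smallest f with faults ≤ 5 is 3.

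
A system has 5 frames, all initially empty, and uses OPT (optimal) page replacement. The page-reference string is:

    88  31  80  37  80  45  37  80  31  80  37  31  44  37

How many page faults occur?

88 → miss, frames {88}
31 → miss, frames {88,31}
80 → miss, frames {88,31,80}
37 → miss, frames {88,31,80,37}
80 → hit
45 → miss, frames {88,31,80,37,45}
37 → hit
80 → hit
31 → hit
80 → hit
37 → hit
31 → hit
44 → miss, evict 45, frames {88,31,80,37,44}
37 → hit
Page faults: 6.

6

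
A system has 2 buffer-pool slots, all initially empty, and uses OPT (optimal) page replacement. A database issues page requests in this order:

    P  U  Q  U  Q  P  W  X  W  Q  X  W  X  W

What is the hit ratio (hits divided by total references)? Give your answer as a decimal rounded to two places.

0.43

P: fault, frames [P]
U: fault, frames [P, U]
Q: fault, evict P, frames [U, Q]
U: hit
Q: hit
P: fault, evict U, frames [Q, P]
W: fault, evict P, frames [Q, W]
X: fault, evict Q, frames [W, X]
W: hit
Q: fault, evict W, frames [X, Q]
X: hit
W: fault, evict Q, frames [X, W]
X: hit
W: hit
Hits: 6 of 14 references → 6/14 = 0.4286.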